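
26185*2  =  52370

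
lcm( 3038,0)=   0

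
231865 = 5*46373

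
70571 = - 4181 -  - 74752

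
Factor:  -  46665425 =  - 5^2*17^1*19^1 * 5779^1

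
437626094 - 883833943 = -446207849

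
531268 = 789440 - 258172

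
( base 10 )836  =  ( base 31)qu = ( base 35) NV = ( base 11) 6a0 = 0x344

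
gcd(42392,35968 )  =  8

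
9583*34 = 325822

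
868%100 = 68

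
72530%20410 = 11300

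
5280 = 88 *60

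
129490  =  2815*46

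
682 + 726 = 1408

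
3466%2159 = 1307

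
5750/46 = 125 = 125.00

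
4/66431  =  4/66431 =0.00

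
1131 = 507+624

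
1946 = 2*973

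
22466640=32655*688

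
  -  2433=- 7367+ 4934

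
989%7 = 2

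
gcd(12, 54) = 6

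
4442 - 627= 3815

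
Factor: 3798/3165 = 6/5 = 2^1*3^1*5^( - 1)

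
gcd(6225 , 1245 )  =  1245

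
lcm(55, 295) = 3245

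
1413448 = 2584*547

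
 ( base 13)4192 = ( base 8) 21564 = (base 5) 242301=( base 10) 9076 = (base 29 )ams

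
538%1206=538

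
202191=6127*33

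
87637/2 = 43818 + 1/2  =  43818.50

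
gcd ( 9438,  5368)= 22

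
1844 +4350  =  6194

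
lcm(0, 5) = 0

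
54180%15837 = 6669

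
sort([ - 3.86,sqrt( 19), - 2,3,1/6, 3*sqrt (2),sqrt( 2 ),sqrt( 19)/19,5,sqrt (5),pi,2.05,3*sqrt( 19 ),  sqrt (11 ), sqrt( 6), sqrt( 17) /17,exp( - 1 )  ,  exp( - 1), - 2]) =[ - 3.86, - 2 , - 2 , 1/6 , sqrt ( 19)/19,  sqrt(17 ) /17, exp( - 1 ),exp (  -  1),sqrt( 2 ),2.05,sqrt ( 5), sqrt(6),3,pi,sqrt(11),3*sqrt( 2),sqrt(19), 5,3*sqrt( 19)] 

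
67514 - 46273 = 21241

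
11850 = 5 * 2370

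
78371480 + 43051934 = 121423414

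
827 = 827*1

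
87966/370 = 43983/185  =  237.75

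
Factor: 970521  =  3^1*323507^1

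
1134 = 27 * 42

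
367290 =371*990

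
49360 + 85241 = 134601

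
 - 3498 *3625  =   - 12680250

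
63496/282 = 225 + 23/141 = 225.16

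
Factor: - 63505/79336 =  -2^( - 3)*5^1*13^1*47^( - 1) * 211^( - 1) *977^1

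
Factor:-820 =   -  2^2*5^1*41^1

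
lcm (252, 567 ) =2268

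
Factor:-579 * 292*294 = -2^3*3^2*7^2*73^1*193^1 = -  49705992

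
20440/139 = 20440/139=147.05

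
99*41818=4139982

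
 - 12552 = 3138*( - 4 )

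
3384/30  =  112 + 4/5 = 112.80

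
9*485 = 4365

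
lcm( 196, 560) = 3920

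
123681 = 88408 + 35273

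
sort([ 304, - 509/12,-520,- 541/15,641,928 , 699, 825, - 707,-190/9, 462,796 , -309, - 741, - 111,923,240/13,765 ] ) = [-741,-707,-520, - 309, - 111, - 509/12, - 541/15, - 190/9,  240/13, 304,462, 641, 699, 765,796,825,  923, 928] 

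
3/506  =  3/506 = 0.01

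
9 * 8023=72207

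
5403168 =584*9252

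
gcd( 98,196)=98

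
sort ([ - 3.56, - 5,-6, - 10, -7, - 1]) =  [ - 10,  -  7,-6,-5,-3.56,  -  1 ]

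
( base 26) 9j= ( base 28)91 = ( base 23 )B0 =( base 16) fd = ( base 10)253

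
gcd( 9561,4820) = 1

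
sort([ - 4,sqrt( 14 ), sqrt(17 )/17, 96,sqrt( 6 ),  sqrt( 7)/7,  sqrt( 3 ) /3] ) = [ - 4,sqrt(17 ) /17,  sqrt(7 )/7,sqrt(3 ) /3,sqrt(6),  sqrt(14),96]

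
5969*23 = 137287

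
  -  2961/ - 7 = 423/1 = 423.00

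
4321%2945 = 1376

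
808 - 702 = 106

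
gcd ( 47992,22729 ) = 7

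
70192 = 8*8774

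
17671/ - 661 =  - 27 + 176/661 = -26.73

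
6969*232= 1616808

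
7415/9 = 7415/9= 823.89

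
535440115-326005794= 209434321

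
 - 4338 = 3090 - 7428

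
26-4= 22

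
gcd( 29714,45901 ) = 1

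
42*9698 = 407316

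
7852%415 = 382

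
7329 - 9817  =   - 2488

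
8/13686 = 4/6843=0.00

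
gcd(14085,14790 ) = 15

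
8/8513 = 8/8513= 0.00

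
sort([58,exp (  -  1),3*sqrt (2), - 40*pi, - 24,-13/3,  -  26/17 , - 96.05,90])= [-40 * pi,  -  96.05,-24 ,- 13/3, -26/17,  exp( - 1 ),3*sqrt(2),  58 , 90 ] 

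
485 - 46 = 439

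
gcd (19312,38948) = 4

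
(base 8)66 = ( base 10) 54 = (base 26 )22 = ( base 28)1Q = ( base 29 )1p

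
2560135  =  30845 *83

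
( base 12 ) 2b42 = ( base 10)5090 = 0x13E2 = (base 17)10A7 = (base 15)1795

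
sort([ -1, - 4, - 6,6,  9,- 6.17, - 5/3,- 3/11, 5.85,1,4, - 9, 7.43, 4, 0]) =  [ - 9, - 6.17,-6, - 4,  -  5/3,- 1, - 3/11,0, 1 , 4,4,5.85,6,7.43 , 9 ]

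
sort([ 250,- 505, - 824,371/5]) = [ - 824,  -  505,371/5,250 ]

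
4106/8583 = 4106/8583 = 0.48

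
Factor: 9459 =3^2*1051^1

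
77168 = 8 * 9646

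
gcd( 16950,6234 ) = 6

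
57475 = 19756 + 37719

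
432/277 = 1 + 155/277= 1.56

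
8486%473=445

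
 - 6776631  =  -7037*963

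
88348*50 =4417400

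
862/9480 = 431/4740 = 0.09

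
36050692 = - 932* ( - 38681)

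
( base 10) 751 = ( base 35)LG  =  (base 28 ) QN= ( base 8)1357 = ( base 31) o7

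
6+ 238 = 244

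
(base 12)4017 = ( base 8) 15423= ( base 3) 100111201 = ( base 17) 16GC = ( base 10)6931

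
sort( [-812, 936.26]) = [- 812, 936.26 ] 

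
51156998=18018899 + 33138099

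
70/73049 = 70/73049=0.00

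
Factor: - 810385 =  - 5^1*61^1*2657^1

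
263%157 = 106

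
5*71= 355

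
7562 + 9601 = 17163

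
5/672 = 5/672 = 0.01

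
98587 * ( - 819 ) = - 80742753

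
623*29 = 18067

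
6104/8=763 = 763.00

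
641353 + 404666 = 1046019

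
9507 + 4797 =14304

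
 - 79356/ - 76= 19839/19 = 1044.16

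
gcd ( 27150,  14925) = 75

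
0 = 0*56324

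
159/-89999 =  - 1+89840/89999 = - 0.00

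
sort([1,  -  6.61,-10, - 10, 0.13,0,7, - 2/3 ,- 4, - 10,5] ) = [ -10, - 10, - 10, - 6.61,  -  4, - 2/3,0, 0.13,1, 5, 7 ]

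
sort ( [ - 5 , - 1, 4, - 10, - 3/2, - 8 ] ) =[  -  10, -8, - 5, - 3/2, - 1,4] 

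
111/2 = 55 + 1/2 = 55.50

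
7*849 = 5943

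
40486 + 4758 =45244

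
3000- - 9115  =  12115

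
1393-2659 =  - 1266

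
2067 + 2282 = 4349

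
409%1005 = 409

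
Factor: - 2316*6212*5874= - 84509191008  =  - 2^5 * 3^2  *11^1 *89^1  *193^1*1553^1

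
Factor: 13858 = 2^1*13^2*41^1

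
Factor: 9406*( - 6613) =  - 2^1*17^1* 389^1*4703^1 = - 62201878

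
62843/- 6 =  - 10474 +1/6 = - 10473.83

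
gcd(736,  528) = 16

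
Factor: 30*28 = 840  =  2^3 * 3^1 * 5^1*7^1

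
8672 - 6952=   1720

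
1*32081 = 32081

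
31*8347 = 258757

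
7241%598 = 65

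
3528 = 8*441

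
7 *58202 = 407414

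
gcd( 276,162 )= 6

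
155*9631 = 1492805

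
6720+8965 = 15685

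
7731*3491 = 26988921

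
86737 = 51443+35294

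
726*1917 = 1391742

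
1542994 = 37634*41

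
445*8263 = 3677035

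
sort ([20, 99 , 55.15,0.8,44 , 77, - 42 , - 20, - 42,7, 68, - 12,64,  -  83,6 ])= [ - 83, - 42 ,-42, - 20, - 12, 0.8, 6, 7,20, 44, 55.15,64, 68, 77,99] 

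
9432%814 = 478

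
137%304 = 137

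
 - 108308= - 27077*4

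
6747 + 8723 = 15470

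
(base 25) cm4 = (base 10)8054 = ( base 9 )12038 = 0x1F76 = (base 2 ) 1111101110110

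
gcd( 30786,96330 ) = 6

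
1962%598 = 168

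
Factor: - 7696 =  -2^4*13^1 * 37^1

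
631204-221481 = 409723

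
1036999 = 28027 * 37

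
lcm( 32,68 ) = 544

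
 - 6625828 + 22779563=16153735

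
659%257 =145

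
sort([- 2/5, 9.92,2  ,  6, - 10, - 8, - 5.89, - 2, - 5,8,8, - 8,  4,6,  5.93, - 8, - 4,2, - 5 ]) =[  -  10, - 8,-8, - 8, - 5.89, - 5, - 5, - 4, - 2, - 2/5,2, 2, 4, 5.93,6,6,8,8,  9.92 ]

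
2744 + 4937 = 7681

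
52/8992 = 13/2248 = 0.01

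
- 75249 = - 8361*9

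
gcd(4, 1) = 1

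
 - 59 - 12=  - 71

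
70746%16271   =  5662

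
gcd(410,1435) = 205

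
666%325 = 16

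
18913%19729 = 18913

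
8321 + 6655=14976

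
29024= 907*32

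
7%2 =1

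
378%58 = 30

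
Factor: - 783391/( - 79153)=7^1 *79153^( - 1)*111913^1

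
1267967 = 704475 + 563492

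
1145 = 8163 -7018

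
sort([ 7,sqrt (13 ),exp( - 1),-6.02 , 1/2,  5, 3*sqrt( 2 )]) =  [ -6.02,exp( - 1),1/2,sqrt( 13 ), 3*sqrt(2),5,7] 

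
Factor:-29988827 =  - 11^1 *373^1*7309^1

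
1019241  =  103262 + 915979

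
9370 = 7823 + 1547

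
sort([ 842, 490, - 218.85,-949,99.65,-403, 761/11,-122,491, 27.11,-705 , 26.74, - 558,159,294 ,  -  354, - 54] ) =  [ - 949,-705, - 558, - 403 , - 354, - 218.85, - 122, - 54,26.74, 27.11, 761/11,99.65, 159, 294, 490 , 491, 842 ] 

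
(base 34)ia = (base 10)622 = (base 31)K2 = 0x26e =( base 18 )1ga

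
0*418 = 0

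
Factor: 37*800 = 2^5*5^2*37^1 = 29600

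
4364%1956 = 452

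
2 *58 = 116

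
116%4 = 0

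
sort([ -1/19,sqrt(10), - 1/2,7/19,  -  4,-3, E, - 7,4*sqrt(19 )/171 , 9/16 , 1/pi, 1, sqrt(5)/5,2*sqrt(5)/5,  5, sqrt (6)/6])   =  [-7, - 4 , - 3, - 1/2, - 1/19 , 4*sqrt ( 19) /171,  1/pi,7/19,sqrt( 6) /6,sqrt( 5 ) /5,9/16,2*sqrt( 5 ) /5,1, E,sqrt( 10 ), 5] 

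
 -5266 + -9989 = - 15255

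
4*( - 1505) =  -6020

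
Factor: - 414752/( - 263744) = 2^( - 1 ) * 317^(- 1 )*997^1 =997/634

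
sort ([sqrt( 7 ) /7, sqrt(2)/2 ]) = [sqrt( 7 ) /7, sqrt(2 ) /2]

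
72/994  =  36/497 = 0.07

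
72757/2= 72757/2 = 36378.50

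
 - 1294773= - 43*30111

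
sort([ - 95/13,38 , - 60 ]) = [ - 60, - 95/13,  38] 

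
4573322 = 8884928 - 4311606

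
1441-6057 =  -4616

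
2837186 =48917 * 58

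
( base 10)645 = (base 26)ol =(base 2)1010000101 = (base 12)459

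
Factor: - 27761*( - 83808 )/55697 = 2^5*3^3 *17^1*23^1*71^1* 97^1*55697^( - 1 ) = 2326593888/55697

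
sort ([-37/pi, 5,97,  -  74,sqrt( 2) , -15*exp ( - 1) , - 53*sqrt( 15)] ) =[-53*sqrt( 15),-74, - 37/pi, - 15 *exp( - 1),sqrt (2 ),5,97 ]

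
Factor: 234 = 2^1*3^2*13^1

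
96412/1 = 96412  =  96412.00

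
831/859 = 831/859=0.97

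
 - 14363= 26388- 40751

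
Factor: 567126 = 2^1*3^2*7^2*643^1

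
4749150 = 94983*50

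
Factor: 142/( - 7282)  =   - 71/3641 = - 11^( - 1)*71^1*331^( - 1) 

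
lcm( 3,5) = 15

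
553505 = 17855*31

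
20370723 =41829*487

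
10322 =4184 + 6138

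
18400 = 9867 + 8533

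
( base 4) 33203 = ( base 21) 258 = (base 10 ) 995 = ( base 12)6ab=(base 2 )1111100011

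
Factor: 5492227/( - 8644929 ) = -3^( - 1)*13^1*29^( - 1 )*99367^( - 1)* 422479^1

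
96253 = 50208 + 46045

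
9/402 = 3/134 = 0.02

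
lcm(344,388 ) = 33368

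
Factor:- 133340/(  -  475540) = 113/403 = 13^( - 1 )*31^ (  -  1) * 113^1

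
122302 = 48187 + 74115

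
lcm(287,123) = 861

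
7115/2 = 3557 + 1/2 = 3557.50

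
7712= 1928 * 4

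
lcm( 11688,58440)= 58440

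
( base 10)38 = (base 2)100110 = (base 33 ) 15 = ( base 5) 123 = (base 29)19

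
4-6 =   -  2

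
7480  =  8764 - 1284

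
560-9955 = -9395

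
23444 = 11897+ 11547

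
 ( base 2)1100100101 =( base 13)49C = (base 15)38a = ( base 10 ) 805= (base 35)N0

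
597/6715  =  597/6715 = 0.09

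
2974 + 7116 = 10090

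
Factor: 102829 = 102829^1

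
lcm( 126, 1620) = 11340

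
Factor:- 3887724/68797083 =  -1295908/22932361= - 2^2*71^ (-1)*127^1*173^( -1)*1867^( - 1 )*2551^1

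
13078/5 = 13078/5 = 2615.60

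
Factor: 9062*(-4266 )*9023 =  - 2^2*3^3*7^1*23^1*79^1*197^1*1289^1 = - 348815573316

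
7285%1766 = 221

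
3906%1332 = 1242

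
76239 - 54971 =21268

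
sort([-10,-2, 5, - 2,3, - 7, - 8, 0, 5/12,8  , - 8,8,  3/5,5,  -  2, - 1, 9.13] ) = [  -  10 , - 8 ,-8, - 7, - 2, - 2,-2, - 1,0, 5/12, 3/5, 3, 5,5, 8,8,9.13] 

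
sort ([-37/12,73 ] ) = [ - 37/12,73]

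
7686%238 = 70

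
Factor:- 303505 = -5^1*101^1 *601^1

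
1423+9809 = 11232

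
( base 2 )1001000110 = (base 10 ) 582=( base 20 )192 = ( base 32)i6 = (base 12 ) 406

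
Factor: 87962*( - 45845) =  - 4032617890=- 2^1*5^1*7^1 * 53^1*61^1*103^1*173^1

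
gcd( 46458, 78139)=1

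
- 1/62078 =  - 1 + 62077/62078 = - 0.00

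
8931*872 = 7787832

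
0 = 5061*0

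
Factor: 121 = 11^2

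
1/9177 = 1/9177  =  0.00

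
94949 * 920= 87353080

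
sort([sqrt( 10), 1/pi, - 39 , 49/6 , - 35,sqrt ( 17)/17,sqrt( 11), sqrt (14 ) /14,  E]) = [-39, - 35,sqrt( 17 )/17,sqrt( 14)/14, 1/pi,E,sqrt( 10),sqrt(11 ),49/6]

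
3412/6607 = 3412/6607  =  0.52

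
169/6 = 28 + 1/6 = 28.17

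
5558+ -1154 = 4404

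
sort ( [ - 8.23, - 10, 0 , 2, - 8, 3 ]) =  [ - 10, - 8.23, - 8, 0,2, 3 ] 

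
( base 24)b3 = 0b100001011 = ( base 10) 267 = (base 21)cf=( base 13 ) 177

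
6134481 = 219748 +5914733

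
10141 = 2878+7263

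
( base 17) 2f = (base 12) 41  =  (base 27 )1M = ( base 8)61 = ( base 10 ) 49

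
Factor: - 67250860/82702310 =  - 6725086/8270231 = -  2^1 * 797^1*4219^1 * 8270231^( - 1) 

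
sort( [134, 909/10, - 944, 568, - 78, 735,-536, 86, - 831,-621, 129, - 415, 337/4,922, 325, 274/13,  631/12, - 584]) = [ - 944, - 831, - 621, - 584, - 536 ,- 415, - 78, 274/13,631/12,337/4,86,909/10, 129, 134,  325, 568, 735, 922] 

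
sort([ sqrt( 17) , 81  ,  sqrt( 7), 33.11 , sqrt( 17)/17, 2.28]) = [sqrt(17 )/17,  2.28, sqrt ( 7),sqrt( 17), 33.11, 81]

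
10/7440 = 1/744=0.00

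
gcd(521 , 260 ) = 1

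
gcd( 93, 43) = 1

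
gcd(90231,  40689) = 3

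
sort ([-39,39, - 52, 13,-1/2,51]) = [-52, - 39, - 1/2, 13, 39, 51 ] 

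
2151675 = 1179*1825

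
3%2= 1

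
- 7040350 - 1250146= - 8290496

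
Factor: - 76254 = -2^1*3^1*71^1*179^1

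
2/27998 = 1/13999 = 0.00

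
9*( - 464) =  - 4176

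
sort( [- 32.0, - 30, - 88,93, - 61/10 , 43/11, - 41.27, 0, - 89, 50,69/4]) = [ - 89, - 88,-41.27, - 32.0,-30, - 61/10,0,43/11,  69/4,  50, 93]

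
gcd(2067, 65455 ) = 689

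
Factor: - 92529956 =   -  2^2*2213^1*10453^1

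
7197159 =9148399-1951240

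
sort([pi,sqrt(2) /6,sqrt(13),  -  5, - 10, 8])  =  [-10, - 5, sqrt(2)/6, pi, sqrt(  13),8 ] 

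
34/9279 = 34/9279 = 0.00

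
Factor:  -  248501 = - 11^1*19^1*29^1* 41^1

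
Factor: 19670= 2^1*5^1 * 7^1*281^1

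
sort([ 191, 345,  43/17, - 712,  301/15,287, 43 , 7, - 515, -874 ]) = [-874, - 712, - 515 , 43/17,7,301/15, 43, 191,287,  345]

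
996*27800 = 27688800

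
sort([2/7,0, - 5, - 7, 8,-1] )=[ - 7, - 5, - 1,0, 2/7,8]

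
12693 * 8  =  101544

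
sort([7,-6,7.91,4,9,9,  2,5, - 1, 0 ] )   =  [  -  6, - 1,0 , 2, 4,5, 7,7.91, 9,9]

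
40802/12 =3400  +  1/6 = 3400.17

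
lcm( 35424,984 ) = 35424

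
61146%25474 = 10198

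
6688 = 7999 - 1311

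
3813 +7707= 11520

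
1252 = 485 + 767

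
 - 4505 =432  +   - 4937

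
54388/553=54388/553 =98.35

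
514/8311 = 514/8311=0.06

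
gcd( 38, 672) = 2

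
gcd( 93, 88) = 1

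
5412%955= 637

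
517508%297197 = 220311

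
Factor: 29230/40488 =14615/20244 =2^( - 2 )*3^( - 1)*5^1*7^( - 1 )*37^1*79^1*241^ (  -  1 ) 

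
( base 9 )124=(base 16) 67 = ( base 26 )3P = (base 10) 103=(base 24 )47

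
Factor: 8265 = 3^1*5^1 * 19^1*29^1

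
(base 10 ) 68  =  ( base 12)58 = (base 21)35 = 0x44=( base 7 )125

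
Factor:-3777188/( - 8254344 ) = 944297/2063586 = 2^( - 1) * 3^ ( - 1 )*7^(  -  2)*7019^ (  -  1)*944297^1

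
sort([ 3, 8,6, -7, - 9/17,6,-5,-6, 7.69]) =[ - 7,-6,-5, - 9/17,3, 6 , 6, 7.69  ,  8 ] 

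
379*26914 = 10200406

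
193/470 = 193/470=0.41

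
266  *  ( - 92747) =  - 24670702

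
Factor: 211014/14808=57/4 = 2^(  -  2)*3^1*19^1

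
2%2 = 0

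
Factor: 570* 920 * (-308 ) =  - 2^6*  3^1*5^2*7^1*11^1*19^1*23^1=- 161515200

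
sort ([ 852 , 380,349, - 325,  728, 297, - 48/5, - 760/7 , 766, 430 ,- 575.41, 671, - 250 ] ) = [ - 575.41, - 325, - 250 , - 760/7, - 48/5, 297 , 349, 380  ,  430, 671, 728, 766, 852 ] 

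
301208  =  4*75302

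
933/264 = 311/88 = 3.53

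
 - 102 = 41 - 143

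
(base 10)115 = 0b1110011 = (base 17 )6D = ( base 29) 3s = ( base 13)8b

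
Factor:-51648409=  - 23^1*2245583^1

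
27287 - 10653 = 16634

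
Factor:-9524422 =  - 2^1*4762211^1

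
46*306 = 14076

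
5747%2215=1317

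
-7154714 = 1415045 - 8569759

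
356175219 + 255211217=611386436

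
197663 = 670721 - 473058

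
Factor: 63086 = 2^1*31543^1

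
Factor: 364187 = 364187^1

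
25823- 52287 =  - 26464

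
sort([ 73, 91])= [73 , 91 ]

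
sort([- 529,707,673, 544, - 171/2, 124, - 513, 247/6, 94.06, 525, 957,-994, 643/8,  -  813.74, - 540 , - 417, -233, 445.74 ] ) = [ - 994, - 813.74, -540, - 529, - 513,  -  417, - 233, - 171/2, 247/6, 643/8, 94.06, 124,445.74,525, 544, 673, 707,957]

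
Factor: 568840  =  2^3*5^1*14221^1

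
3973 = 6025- 2052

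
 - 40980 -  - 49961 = 8981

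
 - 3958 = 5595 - 9553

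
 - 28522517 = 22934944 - 51457461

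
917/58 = 15+47/58 = 15.81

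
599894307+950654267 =1550548574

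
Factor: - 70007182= - 2^1*7^2*37^1*43^1*449^1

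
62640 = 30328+32312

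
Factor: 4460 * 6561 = 29262060 =2^2 * 3^8*5^1*223^1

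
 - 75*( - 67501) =5062575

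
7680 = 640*12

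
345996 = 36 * 9611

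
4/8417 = 4/8417 = 0.00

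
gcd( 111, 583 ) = 1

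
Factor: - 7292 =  - 2^2*1823^1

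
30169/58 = 520 + 9/58 = 520.16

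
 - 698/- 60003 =698/60003 = 0.01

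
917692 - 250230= 667462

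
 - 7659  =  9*( - 851)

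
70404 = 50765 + 19639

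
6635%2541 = 1553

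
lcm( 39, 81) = 1053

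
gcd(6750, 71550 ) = 1350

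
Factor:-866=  - 2^1*433^1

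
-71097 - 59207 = -130304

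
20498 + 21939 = 42437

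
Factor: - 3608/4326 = - 1804/2163 = - 2^2 * 3^( - 1)*7^( - 1)*11^1 * 41^1* 103^( - 1 )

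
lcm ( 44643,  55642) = 3839298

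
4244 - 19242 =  - 14998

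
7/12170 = 7/12170 =0.00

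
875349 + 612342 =1487691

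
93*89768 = 8348424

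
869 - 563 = 306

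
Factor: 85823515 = 5^1*1091^1*15733^1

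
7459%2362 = 373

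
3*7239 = 21717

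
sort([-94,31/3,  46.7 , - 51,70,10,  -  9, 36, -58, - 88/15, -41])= [ -94, - 58, - 51, - 41, - 9,  -  88/15, 10,31/3,36 , 46.7,70 ] 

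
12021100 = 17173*700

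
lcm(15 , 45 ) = 45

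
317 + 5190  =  5507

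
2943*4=11772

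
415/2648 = 415/2648 = 0.16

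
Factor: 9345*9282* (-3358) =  - 2^2 * 3^2*5^1*7^2* 13^1*17^1 * 23^1*73^1*89^1= - 291273893820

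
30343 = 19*1597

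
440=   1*440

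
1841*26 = 47866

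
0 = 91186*0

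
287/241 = 1 + 46/241= 1.19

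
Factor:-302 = -2^1*  151^1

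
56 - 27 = 29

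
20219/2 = 20219/2 = 10109.50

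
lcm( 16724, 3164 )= 117068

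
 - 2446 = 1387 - 3833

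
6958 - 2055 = 4903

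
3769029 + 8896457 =12665486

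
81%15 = 6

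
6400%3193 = 14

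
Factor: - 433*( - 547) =236851 = 433^1*547^1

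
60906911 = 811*75101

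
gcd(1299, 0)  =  1299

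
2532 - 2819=-287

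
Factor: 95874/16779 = 2^1*7^( - 1) *17^( - 1)*19^1*29^2*47^( - 1) = 31958/5593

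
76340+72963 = 149303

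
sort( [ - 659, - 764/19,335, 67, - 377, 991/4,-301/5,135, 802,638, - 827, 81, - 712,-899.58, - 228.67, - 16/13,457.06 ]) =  [ - 899.58,  -  827,- 712, - 659, - 377, - 228.67, - 301/5,  -  764/19,  -  16/13,  67,81,  135,991/4,335,457.06, 638,802]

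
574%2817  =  574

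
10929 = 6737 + 4192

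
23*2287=52601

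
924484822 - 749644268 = 174840554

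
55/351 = 55/351= 0.16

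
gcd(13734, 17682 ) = 42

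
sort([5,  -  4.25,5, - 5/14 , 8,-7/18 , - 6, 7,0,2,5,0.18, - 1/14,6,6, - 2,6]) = [ - 6,-4.25, - 2,-7/18 , - 5/14, - 1/14,  0, 0.18,2,5,5,5,6,6, 6,7, 8 ] 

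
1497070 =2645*566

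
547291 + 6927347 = 7474638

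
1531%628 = 275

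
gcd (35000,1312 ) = 8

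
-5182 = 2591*( - 2) 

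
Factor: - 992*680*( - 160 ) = 107929600  =  2^13*5^2*17^1* 31^1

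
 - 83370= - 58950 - 24420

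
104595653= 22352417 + 82243236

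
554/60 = 9  +  7/30= 9.23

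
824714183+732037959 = 1556752142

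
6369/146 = 6369/146 = 43.62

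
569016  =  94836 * 6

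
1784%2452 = 1784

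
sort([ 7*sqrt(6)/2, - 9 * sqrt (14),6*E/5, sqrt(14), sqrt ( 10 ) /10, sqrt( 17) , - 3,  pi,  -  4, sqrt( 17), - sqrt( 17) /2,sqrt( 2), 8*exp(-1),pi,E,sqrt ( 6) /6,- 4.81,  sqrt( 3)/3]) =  [ - 9*sqrt(14 ),-4.81, - 4, - 3,- sqrt( 17)/2,sqrt( 10 ) /10, sqrt( 6) /6,sqrt(3)/3 , sqrt( 2),E, 8*exp(-1),  pi, pi,6*E/5,sqrt( 14 ),sqrt( 17 ), sqrt( 17 ), 7*sqrt ( 6) /2 ] 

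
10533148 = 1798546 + 8734602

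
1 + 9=10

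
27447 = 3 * 9149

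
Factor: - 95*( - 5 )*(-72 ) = -34200 = - 2^3*3^2*5^2 * 19^1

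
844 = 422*2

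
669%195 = 84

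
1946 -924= 1022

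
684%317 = 50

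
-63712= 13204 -76916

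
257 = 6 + 251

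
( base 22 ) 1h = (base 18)23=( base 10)39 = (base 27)1c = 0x27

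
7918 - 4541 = 3377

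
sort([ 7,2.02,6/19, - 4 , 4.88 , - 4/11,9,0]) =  [- 4, - 4/11,0, 6/19 , 2.02,4.88,7, 9]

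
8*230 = 1840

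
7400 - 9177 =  - 1777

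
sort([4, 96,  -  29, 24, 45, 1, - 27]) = [  -  29,  -  27, 1, 4, 24,45,96 ] 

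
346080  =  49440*7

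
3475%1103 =166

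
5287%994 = 317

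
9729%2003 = 1717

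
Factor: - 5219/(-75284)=2^ (-2 )*11^(  -  1 )*17^1*  29^( - 1)*59^(- 1)*307^1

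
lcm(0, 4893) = 0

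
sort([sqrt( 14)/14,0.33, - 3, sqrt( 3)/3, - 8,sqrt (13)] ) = [ - 8,-3, sqrt( 14)/14,0.33,sqrt( 3 ) /3,sqrt( 13 ) ] 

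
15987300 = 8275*1932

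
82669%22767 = 14368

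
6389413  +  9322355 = 15711768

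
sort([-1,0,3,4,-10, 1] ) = [ - 10, - 1, 0, 1, 3, 4 ]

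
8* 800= 6400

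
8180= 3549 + 4631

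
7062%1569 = 786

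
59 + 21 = 80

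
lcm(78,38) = 1482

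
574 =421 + 153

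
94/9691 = 94/9691 = 0.01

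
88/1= 88 = 88.00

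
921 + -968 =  - 47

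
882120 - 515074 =367046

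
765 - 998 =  - 233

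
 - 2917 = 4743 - 7660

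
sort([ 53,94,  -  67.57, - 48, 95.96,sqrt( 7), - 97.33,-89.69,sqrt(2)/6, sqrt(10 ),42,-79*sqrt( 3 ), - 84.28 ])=[- 79*sqrt(3) , - 97.33, -89.69, - 84.28,-67.57, - 48,sqrt(2 ) /6, sqrt( 7),sqrt(10),42,53,  94, 95.96]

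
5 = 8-3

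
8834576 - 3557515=5277061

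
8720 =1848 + 6872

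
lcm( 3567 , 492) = 14268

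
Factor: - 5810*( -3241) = 18830210 = 2^1 * 5^1*7^2*83^1*463^1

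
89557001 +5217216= 94774217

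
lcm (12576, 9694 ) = 465312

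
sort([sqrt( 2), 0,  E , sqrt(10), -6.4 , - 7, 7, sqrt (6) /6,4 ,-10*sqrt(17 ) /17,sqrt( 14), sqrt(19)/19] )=[  -  7 , - 6.4, - 10*sqrt(17 )/17,0,  sqrt( 19)/19, sqrt(6 ) /6 , sqrt( 2),E , sqrt( 10 ), sqrt(14 ), 4,7 ]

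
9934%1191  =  406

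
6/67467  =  2/22489 = 0.00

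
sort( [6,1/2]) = [ 1/2, 6 ]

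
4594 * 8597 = 39494618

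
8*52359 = 418872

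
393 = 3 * 131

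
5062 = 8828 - 3766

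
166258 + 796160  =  962418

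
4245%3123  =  1122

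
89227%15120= 13627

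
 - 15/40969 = -15/40969 = - 0.00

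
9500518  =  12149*782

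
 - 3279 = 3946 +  - 7225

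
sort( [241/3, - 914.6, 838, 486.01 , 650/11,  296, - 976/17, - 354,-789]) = [-914.6 , - 789, - 354,-976/17, 650/11, 241/3, 296, 486.01, 838 ]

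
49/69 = 49/69 = 0.71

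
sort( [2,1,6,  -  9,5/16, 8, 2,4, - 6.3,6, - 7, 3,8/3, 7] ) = [  -  9, - 7, -6.3, 5/16,1,2,2 , 8/3, 3, 4, 6, 6,7 , 8 ] 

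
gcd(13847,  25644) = 1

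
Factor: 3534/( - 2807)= - 2^1 *3^1* 7^(-1)*19^1*31^1*401^ ( - 1)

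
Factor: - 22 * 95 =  - 2090 = - 2^1 * 5^1*11^1*19^1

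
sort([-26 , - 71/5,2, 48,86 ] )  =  [ - 26, - 71/5, 2,48,86]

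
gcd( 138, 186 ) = 6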